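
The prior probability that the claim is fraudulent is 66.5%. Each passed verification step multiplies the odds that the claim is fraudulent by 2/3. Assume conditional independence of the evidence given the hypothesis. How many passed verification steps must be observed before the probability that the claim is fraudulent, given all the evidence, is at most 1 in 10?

Prior odds = 0.665/0.335 = 133/67.
Likelihood ratio per passed verification step = 2/3.
Target odds: 0.1 ÷ 0.9 = 1/9.
Require (2/3)ⁿ ≤ 1/9 ÷ (133/67) = 67/1197.
(2/3)⁷ = 128/2187 is still above 67/1197 but (2/3)⁸ = 256/6561 is at or below it, so n = 8.

8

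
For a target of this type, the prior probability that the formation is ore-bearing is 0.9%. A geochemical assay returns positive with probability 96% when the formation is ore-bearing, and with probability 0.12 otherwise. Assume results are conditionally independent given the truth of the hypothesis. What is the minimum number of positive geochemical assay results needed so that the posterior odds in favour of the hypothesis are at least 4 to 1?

Prior odds: 0.009 ÷ 0.991 = 9/991.
Likelihood ratio of a positive result = 0.96/0.12 = 8.
Target odds = 4.
Need (9/991) × 8ⁿ ≥ 4, i.e. 8ⁿ ≥ 3964/9.
8² = 64 falls short of 3964/9 but 8³ = 512 reaches it, so n = 3.

3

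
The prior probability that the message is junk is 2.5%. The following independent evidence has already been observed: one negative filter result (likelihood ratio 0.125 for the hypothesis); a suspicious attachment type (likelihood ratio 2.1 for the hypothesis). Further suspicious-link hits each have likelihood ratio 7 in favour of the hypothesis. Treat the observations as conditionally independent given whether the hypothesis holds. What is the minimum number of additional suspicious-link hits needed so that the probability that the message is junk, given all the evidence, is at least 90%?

Prior odds = 0.025/0.975 = 1/39.
Combined Bayes factor of the evidence already in hand = 0.125 × 2.1 = 0.2625.
Odds after that evidence = (1/39) × 0.2625 = 7/1040.
Target odds = 0.9/0.1 = 9.
Need 7ⁿ ≥ 9 ÷ (7/1040) = 9360/7.
7³ = 343 falls short of 9360/7 but 7⁴ = 2401 reaches it, so n = 4.

4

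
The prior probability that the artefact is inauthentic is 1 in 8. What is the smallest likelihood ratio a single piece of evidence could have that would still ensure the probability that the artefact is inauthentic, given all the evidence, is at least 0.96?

168

Prior odds = 0.125/0.875 = 1/7.
Target odds = 0.96/0.04 = 24.
Required Bayes factor = 24 ÷ (1/7) = 168.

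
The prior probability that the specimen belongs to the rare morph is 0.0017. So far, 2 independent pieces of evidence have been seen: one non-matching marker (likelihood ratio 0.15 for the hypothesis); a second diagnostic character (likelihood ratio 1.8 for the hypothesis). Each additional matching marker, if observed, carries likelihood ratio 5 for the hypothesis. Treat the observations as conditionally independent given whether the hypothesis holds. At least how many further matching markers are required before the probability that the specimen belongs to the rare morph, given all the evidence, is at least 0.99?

Prior odds = 0.0017/0.9983 = 17/9983.
Combined Bayes factor of the evidence already in hand = 0.15 × 1.8 = 0.27.
Odds after that evidence = (17/9983) × 0.27 = 459/998300.
Target odds = 0.99/0.01 = 99.
Need 5ⁿ ≥ 99 ÷ (459/998300) = 10981300/51.
5⁷ = 78125 falls short of 10981300/51 but 5⁸ = 390625 reaches it, so n = 8.

8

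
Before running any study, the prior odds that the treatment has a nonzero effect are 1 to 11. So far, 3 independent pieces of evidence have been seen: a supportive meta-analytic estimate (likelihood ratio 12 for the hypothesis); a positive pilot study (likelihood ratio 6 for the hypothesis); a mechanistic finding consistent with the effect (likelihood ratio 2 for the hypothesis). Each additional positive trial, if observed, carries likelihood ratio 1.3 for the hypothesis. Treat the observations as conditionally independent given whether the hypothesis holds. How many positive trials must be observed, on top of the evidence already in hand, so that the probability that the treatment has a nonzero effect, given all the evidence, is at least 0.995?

Prior odds = 1/11.
Combined Bayes factor of the evidence already in hand = 12 × 6 × 2 = 144.
Odds after that evidence = (1/11) × 144 = 144/11.
Target odds = 0.995/0.005 = 199.
Need 1.3ⁿ ≥ 199 ÷ (144/11) = 2189/144.
1.3¹⁰ ≈13.7858 falls short of 2189/144 but 1.3¹¹ ≈17.9216 reaches it, so n = 11.

11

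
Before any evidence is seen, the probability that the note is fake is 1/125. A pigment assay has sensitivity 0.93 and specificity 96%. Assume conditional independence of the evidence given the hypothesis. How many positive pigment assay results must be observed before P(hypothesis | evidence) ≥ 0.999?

4

Prior odds: 0.008 ÷ 0.992 = 1/124.
False-positive rate = 1 − 0.96 = 0.04; likelihood ratio of a positive = 0.93/0.04 = 23.25.
Target posterior odds = 0.999/0.001 = 999.
Require 23.25ⁿ ≥ 999 ÷ (1/124) = 123876.
23.25³ = 804357/64 falls short of 123876 but 23.25⁴ = 74805201/256 reaches it, so n = 4.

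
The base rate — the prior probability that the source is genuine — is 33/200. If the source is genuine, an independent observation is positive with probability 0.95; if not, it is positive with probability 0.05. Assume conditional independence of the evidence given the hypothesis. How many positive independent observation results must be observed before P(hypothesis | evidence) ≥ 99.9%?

Prior odds: 0.165 ÷ 0.835 = 33/167.
Likelihood ratio of a positive = 0.95/0.05 = 19.
Target posterior odds = 0.999/0.001 = 999.
Require 19ⁿ ≥ 999 ÷ (33/167) = 55611/11.
19² = 361 falls short of 55611/11 but 19³ = 6859 reaches it, so n = 3.

3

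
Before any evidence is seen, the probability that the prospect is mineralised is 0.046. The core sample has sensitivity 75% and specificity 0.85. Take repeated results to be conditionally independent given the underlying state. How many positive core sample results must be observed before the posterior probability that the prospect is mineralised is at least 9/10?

4

Prior odds: 0.046 ÷ 0.954 = 23/477.
False-positive rate = 1 − 0.85 = 0.15; likelihood ratio of a positive = 0.75/0.15 = 5.
Target odds: 0.9 ÷ 0.1 = 9.
Need (23/477) × 5ⁿ ≥ 9, i.e. 5ⁿ ≥ 4293/23.
5³ = 125 falls short of 4293/23 but 5⁴ = 625 reaches it, so n = 4.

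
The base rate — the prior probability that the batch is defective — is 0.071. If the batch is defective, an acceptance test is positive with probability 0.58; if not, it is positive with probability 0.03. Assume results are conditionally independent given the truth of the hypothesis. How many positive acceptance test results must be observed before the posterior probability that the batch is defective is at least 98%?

3

Prior odds: 0.071 ÷ 0.929 = 71/929.
Likelihood ratio of a positive = 0.58/0.03 = 58/3.
Target odds: 0.98 ÷ 0.02 = 49.
Require (58/3)ⁿ ≥ 49 ÷ (71/929) = 45521/71.
(58/3)² = 3364/9 falls short of 45521/71 but (58/3)³ = 195112/27 reaches it, so n = 3.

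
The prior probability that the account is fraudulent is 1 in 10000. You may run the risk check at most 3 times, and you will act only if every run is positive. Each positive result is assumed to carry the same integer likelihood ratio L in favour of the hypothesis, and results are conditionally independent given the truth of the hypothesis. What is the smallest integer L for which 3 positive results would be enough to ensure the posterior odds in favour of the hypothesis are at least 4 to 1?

Prior odds = 0.0001/0.9999 = 1/9999.
Target odds = 4.
Need L³ ≥ 4 ÷ (1/9999) = 39996.
34³ = 39304 < 39996 ≤ 42875 = 35³, so L = 35.

35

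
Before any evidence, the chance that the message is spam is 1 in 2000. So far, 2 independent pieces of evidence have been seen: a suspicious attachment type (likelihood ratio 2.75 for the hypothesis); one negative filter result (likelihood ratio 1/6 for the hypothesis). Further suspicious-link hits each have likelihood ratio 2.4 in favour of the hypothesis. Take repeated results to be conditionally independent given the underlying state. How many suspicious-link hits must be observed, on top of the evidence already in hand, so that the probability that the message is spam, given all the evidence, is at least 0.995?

16

Prior odds = 0.0005/0.9995 = 1/1999.
Combined Bayes factor of the evidence already in hand = 2.75 × (1/6) = 11/24.
Odds after that evidence = (1/1999) × 11/24 = 11/47976.
Target odds = 0.995/0.005 = 199.
Need 2.4ⁿ ≥ 199 ÷ (11/47976) = 9547224/11.
2.4¹⁵ ≈504857 falls short of 9547224/11 but 2.4¹⁶ ≈1.21166e+06 reaches it, so n = 16.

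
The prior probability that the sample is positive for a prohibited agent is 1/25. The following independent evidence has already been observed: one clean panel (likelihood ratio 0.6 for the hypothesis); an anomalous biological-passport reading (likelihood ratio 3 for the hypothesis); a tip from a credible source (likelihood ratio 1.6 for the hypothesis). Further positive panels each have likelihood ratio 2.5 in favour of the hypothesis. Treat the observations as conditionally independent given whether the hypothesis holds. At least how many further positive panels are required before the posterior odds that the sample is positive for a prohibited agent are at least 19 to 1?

6

Prior odds = 0.04/0.96 = 1/24.
Combined Bayes factor of the evidence already in hand = 0.6 × 3 × 1.6 = 2.88.
Odds after that evidence = (1/24) × 2.88 = 0.12.
Target odds = 19.
Need 2.5ⁿ ≥ 19 ÷ 0.12 = 475/3.
2.5⁵ = 97.65625 falls short of 475/3 but 2.5⁶ = 244.140625 reaches it, so n = 6.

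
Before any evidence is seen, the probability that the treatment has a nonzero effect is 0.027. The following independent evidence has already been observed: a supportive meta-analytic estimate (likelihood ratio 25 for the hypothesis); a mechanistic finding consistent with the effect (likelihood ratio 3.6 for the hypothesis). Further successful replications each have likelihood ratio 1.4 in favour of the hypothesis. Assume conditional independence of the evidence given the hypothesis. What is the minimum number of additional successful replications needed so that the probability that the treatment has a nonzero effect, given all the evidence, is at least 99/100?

11

Prior odds = 0.027/0.973 = 27/973.
Combined Bayes factor of the evidence already in hand = 25 × 3.6 = 90.
Odds after that evidence = (27/973) × 90 = 2430/973.
Target odds = 0.99/0.01 = 99.
Need 1.4ⁿ ≥ 99 ÷ (2430/973) = 10703/270.
1.4¹⁰ = 282475249/9765625 falls short of 10703/270 but 1.4¹¹ ≈40.4957 reaches it, so n = 11.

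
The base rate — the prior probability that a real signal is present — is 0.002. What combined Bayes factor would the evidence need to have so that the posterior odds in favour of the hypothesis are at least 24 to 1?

11976

Prior odds = 0.002/0.998 = 1/499.
Target odds = 24.
Required Bayes factor = 24 ÷ (1/499) = 11976.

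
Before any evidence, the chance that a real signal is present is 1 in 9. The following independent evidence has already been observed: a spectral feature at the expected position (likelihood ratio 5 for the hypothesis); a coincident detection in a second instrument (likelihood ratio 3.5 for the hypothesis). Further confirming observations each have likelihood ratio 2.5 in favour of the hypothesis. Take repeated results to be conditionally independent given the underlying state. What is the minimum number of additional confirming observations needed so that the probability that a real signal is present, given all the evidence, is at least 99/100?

Prior odds = (1/9)/(8/9) = 0.125.
Combined Bayes factor of the evidence already in hand = 5 × 3.5 = 17.5.
Odds after that evidence = 0.125 × 17.5 = 2.1875.
Target odds = 0.99/0.01 = 99.
Need 2.5ⁿ ≥ 99 ÷ 2.1875 = 1584/35.
2.5⁴ = 39.0625 falls short of 1584/35 but 2.5⁵ = 97.65625 reaches it, so n = 5.

5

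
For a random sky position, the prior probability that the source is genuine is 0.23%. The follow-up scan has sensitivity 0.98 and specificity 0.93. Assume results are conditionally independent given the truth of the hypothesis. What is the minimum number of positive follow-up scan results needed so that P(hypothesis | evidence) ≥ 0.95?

4

Prior odds: 0.0023 ÷ 0.9977 = 23/9977.
False-positive rate = 1 − 0.93 = 0.07; likelihood ratio of a positive = 0.98/0.07 = 14.
Target posterior odds = 0.95/0.05 = 19.
Require 14ⁿ ≥ 19 ÷ (23/9977) = 189563/23.
14³ = 2744 falls short of 189563/23 but 14⁴ = 38416 reaches it, so n = 4.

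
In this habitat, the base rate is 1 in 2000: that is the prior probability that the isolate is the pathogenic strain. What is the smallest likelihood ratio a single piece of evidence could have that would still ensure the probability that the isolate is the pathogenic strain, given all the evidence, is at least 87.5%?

13993

Prior odds = 0.0005/0.9995 = 1/1999.
Target odds = 0.875/0.125 = 7.
Required Bayes factor = 7 ÷ (1/1999) = 13993.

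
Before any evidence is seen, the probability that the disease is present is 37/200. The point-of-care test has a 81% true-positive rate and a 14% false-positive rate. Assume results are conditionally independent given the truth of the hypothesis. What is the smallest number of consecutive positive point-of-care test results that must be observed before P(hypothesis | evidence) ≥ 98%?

Prior odds: 0.185 ÷ 0.815 = 37/163.
Likelihood ratio of a positive result = 0.81/0.14 = 81/14.
Target posterior odds = 0.98/0.02 = 49.
Need (37/163) × (81/14)ⁿ ≥ 49, i.e. (81/14)ⁿ ≥ 7987/37.
(81/14)³ = 531441/2744 falls short of 7987/37 but (81/14)⁴ = 43046721/38416 reaches it, so n = 4.

4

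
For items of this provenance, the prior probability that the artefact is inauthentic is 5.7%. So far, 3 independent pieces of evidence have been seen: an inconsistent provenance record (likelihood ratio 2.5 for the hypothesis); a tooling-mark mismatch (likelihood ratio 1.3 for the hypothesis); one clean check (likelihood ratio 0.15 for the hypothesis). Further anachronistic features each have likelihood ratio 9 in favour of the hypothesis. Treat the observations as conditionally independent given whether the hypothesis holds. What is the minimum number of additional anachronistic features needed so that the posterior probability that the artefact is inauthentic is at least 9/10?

3

Prior odds = 0.057/0.943 = 57/943.
Combined Bayes factor of the evidence already in hand = 2.5 × 1.3 × 0.15 = 0.4875.
Odds after that evidence = (57/943) × 0.4875 = 2223/75440.
Target odds = 0.9/0.1 = 9.
Need 9ⁿ ≥ 9 ÷ (2223/75440) = 75440/247.
9² = 81 falls short of 75440/247 but 9³ = 729 reaches it, so n = 3.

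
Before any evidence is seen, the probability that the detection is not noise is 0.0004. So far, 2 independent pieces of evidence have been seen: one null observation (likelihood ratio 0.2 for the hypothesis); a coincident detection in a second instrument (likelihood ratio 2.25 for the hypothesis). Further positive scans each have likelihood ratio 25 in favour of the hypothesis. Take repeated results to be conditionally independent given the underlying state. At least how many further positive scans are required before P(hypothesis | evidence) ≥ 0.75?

4

Prior odds = 0.0004/0.9996 = 1/2499.
Combined Bayes factor of the evidence already in hand = 0.2 × 2.25 = 0.45.
Odds after that evidence = (1/2499) × 0.45 = 3/16660.
Target odds = 0.75/0.25 = 3.
Need 25ⁿ ≥ 3 ÷ (3/16660) = 16660.
25³ = 15625 falls short of 16660 but 25⁴ = 390625 reaches it, so n = 4.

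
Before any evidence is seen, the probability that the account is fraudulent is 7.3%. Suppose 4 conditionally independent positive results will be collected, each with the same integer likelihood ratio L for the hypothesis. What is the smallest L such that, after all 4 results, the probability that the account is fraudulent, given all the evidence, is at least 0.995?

8

Prior odds = 0.073/0.927 = 73/927.
Target odds = 0.995/0.005 = 199.
Need L⁴ ≥ 199 ÷ (73/927) = 184473/73.
7⁴ = 2401 < 184473/73 ≤ 4096 = 8⁴, so L = 8.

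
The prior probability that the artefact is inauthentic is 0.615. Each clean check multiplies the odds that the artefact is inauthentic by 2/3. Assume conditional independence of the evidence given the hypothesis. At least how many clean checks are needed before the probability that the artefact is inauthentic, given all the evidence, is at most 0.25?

Prior odds: 0.615 ÷ 0.385 = 123/77.
Likelihood ratio per clean check = 2/3.
Target odds: 0.25 ÷ 0.75 = 1/3.
Require (2/3)ⁿ ≤ 1/3 ÷ (123/77) = 77/369.
(2/3)³ = 8/27 is still above 77/369 but (2/3)⁴ = 16/81 is at or below it, so n = 4.

4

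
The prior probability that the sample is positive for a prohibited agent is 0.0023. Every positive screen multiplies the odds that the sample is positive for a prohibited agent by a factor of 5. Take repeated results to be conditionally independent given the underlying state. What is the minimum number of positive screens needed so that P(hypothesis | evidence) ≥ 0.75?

5

Prior odds: 0.0023 ÷ 0.9977 = 23/9977.
Likelihood ratio per positive screen = 5.
Target posterior odds = 0.75/0.25 = 3.
Require 5ⁿ ≥ 3 ÷ (23/9977) = 29931/23.
5⁴ = 625 falls short of 29931/23 but 5⁵ = 3125 reaches it, so n = 5.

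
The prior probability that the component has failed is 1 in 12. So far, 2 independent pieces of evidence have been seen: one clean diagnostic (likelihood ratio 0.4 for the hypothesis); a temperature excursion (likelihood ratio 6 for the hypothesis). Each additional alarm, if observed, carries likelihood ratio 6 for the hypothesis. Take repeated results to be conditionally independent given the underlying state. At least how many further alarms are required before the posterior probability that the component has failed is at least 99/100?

Prior odds = (1/12)/(11/12) = 1/11.
Combined Bayes factor of the evidence already in hand = 0.4 × 6 = 2.4.
Odds after that evidence = (1/11) × 2.4 = 12/55.
Target odds = 0.99/0.01 = 99.
Need 6ⁿ ≥ 99 ÷ (12/55) = 453.75.
6³ = 216 falls short of 453.75 but 6⁴ = 1296 reaches it, so n = 4.

4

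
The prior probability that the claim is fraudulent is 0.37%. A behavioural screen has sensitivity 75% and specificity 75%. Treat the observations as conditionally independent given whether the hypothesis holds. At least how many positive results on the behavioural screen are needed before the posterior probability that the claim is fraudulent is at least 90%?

Prior odds: 0.0037 ÷ 0.9963 = 37/9963.
False-positive rate = 1 − 0.75 = 0.25; likelihood ratio of a positive = 0.75/0.25 = 3.
Target posterior odds = 0.9/0.1 = 9.
Require 3ⁿ ≥ 9 ÷ (37/9963) = 89667/37.
3⁷ = 2187 falls short of 89667/37 but 3⁸ = 6561 reaches it, so n = 8.

8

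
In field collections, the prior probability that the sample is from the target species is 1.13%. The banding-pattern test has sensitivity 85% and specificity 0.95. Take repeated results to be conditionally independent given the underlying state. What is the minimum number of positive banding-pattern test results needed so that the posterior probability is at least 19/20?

3

Prior odds = 0.0113/0.9887 = 113/9887.
False-positive rate = 1 − 0.95 = 0.05; likelihood ratio of a positive = 0.85/0.05 = 17.
Target posterior odds = 0.95/0.05 = 19.
Need (113/9887) × 17ⁿ ≥ 19, i.e. 17ⁿ ≥ 187853/113.
17² = 289 falls short of 187853/113 but 17³ = 4913 reaches it, so n = 3.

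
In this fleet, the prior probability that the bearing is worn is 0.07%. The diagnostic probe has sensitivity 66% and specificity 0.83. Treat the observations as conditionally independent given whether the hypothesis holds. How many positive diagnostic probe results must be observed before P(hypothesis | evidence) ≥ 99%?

9

Prior odds: 0.0007 ÷ 0.9993 = 7/9993.
False-positive rate = 1 − 0.83 = 0.17; likelihood ratio of a positive = 0.66/0.17 = 66/17.
Target odds: 0.99 ÷ 0.01 = 99.
Require (66/17)ⁿ ≥ 99 ÷ (7/9993) = 989307/7.
(66/17)⁸ ≈51613.1 falls short of 989307/7 but (66/17)⁹ ≈200380 reaches it, so n = 9.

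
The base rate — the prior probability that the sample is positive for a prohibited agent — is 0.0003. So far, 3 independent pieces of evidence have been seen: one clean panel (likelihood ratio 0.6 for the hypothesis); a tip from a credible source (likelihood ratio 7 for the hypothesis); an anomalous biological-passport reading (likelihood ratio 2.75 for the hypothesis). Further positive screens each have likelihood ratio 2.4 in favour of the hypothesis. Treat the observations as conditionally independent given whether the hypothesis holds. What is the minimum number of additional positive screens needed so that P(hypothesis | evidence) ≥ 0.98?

Prior odds = 0.0003/0.9997 = 3/9997.
Combined Bayes factor of the evidence already in hand = 0.6 × 7 × 2.75 = 11.55.
Odds after that evidence = (3/9997) × 11.55 = 693/199940.
Target odds = 0.98/0.02 = 49.
Need 2.4ⁿ ≥ 49 ÷ (693/199940) = 1399580/99.
2.4¹⁰ ≈6340.34 falls short of 1399580/99 but 2.4¹¹ ≈15216.8 reaches it, so n = 11.

11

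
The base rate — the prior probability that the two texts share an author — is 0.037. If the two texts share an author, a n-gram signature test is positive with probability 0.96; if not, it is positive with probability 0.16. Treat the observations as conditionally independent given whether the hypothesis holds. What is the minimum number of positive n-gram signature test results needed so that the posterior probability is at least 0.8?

Prior odds: 0.037 ÷ 0.963 = 37/963.
Likelihood ratio of a positive = 0.96/0.16 = 6.
Target odds: 0.8 ÷ 0.2 = 4.
Need (37/963) × 6ⁿ ≥ 4, i.e. 6ⁿ ≥ 3852/37.
6² = 36 falls short of 3852/37 but 6³ = 216 reaches it, so n = 3.

3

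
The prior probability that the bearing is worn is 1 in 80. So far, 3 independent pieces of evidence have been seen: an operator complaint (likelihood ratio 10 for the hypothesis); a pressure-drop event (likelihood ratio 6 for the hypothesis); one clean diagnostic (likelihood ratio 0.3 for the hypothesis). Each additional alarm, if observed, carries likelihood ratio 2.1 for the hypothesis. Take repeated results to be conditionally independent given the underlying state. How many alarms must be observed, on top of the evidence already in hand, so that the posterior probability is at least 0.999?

12

Prior odds = 0.0125/0.9875 = 1/79.
Combined Bayes factor of the evidence already in hand = 10 × 6 × 0.3 = 18.
Odds after that evidence = (1/79) × 18 = 18/79.
Target odds = 0.999/0.001 = 999.
Need 2.1ⁿ ≥ 999 ÷ (18/79) = 4384.5.
2.1¹¹ ≈3502.78 falls short of 4384.5 but 2.1¹² ≈7355.83 reaches it, so n = 12.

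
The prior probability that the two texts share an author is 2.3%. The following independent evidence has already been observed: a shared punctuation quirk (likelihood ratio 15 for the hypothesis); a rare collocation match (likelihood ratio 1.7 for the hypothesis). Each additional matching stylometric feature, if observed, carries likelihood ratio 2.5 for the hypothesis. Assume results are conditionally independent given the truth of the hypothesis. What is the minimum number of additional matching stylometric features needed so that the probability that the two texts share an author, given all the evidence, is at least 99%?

Prior odds = 0.023/0.977 = 23/977.
Combined Bayes factor of the evidence already in hand = 15 × 1.7 = 25.5.
Odds after that evidence = (23/977) × 25.5 = 1173/1954.
Target odds = 0.99/0.01 = 99.
Need 2.5ⁿ ≥ 99 ÷ (1173/1954) = 64482/391.
2.5⁵ = 97.65625 falls short of 64482/391 but 2.5⁶ = 244.140625 reaches it, so n = 6.

6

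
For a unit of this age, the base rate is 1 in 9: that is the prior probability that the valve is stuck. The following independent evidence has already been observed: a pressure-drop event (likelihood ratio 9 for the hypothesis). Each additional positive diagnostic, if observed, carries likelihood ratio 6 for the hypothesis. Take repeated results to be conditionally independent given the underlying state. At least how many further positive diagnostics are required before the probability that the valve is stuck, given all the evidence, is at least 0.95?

Prior odds = (1/9)/(8/9) = 0.125.
Bayes factor of the evidence already in hand = 9.
Odds after that evidence = 0.125 × 9 = 1.125.
Target odds = 0.95/0.05 = 19.
Need 6ⁿ ≥ 19 ÷ 1.125 = 152/9.
6¹ = 6 falls short of 152/9 but 6² = 36 reaches it, so n = 2.

2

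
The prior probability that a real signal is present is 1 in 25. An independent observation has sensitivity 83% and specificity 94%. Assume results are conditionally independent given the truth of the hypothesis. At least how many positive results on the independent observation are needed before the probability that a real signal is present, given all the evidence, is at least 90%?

Prior odds: 0.04 ÷ 0.96 = 1/24.
False-positive rate = 1 − 0.94 = 0.06; likelihood ratio of a positive = 0.83/0.06 = 83/6.
Target odds: 0.9 ÷ 0.1 = 9.
Need (1/24) × (83/6)ⁿ ≥ 9, i.e. (83/6)ⁿ ≥ 216.
(83/6)² = 6889/36 falls short of 216 but (83/6)³ = 571787/216 reaches it, so n = 3.

3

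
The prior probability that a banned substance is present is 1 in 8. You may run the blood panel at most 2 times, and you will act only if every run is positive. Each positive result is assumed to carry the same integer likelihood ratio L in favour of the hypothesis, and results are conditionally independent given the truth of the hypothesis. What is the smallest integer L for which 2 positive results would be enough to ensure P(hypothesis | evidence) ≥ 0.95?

12

Prior odds = 0.125/0.875 = 1/7.
Target odds = 0.95/0.05 = 19.
Need L² ≥ 19 ÷ (1/7) = 133.
11² = 121 < 133 ≤ 144 = 12², so L = 12.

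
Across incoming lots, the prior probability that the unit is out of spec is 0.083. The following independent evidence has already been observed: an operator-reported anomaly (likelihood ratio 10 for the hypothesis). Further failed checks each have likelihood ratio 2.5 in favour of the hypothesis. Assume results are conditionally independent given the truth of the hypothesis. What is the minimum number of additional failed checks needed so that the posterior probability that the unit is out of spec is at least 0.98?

Prior odds = 0.083/0.917 = 83/917.
Bayes factor of the evidence already in hand = 10.
Odds after that evidence = (83/917) × 10 = 830/917.
Target odds = 0.98/0.02 = 49.
Need 2.5ⁿ ≥ 49 ÷ (830/917) = 44933/830.
2.5⁴ = 39.0625 falls short of 44933/830 but 2.5⁵ = 97.65625 reaches it, so n = 5.

5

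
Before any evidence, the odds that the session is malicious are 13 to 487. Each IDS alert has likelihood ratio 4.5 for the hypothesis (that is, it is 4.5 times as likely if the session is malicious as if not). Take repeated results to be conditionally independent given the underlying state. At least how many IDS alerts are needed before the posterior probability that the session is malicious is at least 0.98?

Prior odds = 13/487.
Likelihood ratio per IDS alert = 4.5.
Target posterior odds = 0.98/0.02 = 49.
Require 4.5ⁿ ≥ 49 ÷ (13/487) = 23863/13.
4.5⁴ = 410.0625 falls short of 23863/13 but 4.5⁵ = 1845.28125 reaches it, so n = 5.

5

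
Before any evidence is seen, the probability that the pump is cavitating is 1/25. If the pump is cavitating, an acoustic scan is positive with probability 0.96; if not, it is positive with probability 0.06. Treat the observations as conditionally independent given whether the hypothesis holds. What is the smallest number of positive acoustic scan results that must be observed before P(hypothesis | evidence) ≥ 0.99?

3

Prior odds: 0.04 ÷ 0.96 = 1/24.
Likelihood ratio of a positive = 0.96/0.06 = 16.
Target posterior odds = 0.99/0.01 = 99.
Require 16ⁿ ≥ 99 ÷ (1/24) = 2376.
16² = 256 falls short of 2376 but 16³ = 4096 reaches it, so n = 3.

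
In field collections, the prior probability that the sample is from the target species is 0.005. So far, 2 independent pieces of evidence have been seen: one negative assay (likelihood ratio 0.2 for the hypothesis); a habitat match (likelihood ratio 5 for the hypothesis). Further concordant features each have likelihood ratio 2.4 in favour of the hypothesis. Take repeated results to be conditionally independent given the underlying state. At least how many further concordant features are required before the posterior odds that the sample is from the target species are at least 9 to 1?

9

Prior odds = 0.005/0.995 = 1/199.
Combined Bayes factor of the evidence already in hand = 0.2 × 5 = 1.
Odds after that evidence = (1/199) × 1 = 1/199.
Target odds = 9.
Need 2.4ⁿ ≥ 9 ÷ (1/199) = 1791.
2.4⁸ = 429981696/390625 falls short of 1791 but 2.4⁹ ≈2641.81 reaches it, so n = 9.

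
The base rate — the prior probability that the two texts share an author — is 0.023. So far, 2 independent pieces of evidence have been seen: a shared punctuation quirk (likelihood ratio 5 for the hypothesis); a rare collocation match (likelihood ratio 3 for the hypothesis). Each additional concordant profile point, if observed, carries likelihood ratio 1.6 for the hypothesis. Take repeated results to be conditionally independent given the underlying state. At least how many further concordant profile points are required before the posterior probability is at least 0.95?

9

Prior odds = 0.023/0.977 = 23/977.
Combined Bayes factor of the evidence already in hand = 5 × 3 = 15.
Odds after that evidence = (23/977) × 15 = 345/977.
Target odds = 0.95/0.05 = 19.
Need 1.6ⁿ ≥ 19 ÷ (345/977) = 18563/345.
1.6⁸ = 16777216/390625 falls short of 18563/345 but 1.6⁹ = 134217728/1953125 reaches it, so n = 9.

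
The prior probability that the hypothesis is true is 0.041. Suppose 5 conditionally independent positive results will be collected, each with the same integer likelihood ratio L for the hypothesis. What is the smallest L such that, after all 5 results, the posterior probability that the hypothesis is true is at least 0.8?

Prior odds = 0.041/0.959 = 41/959.
Target odds = 0.8/0.2 = 4.
Need L⁵ ≥ 4 ÷ (41/959) = 3836/41.
2⁵ = 32 < 3836/41 ≤ 243 = 3⁵, so L = 3.

3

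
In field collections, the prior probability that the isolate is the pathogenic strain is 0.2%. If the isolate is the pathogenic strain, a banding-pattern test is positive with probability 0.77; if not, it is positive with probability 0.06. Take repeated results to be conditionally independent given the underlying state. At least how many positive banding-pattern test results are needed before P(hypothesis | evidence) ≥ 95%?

Prior odds = 0.002/0.998 = 1/499.
Likelihood ratio of a positive = 0.77/0.06 = 77/6.
Target odds: 0.95 ÷ 0.05 = 19.
Require (77/6)ⁿ ≥ 19 ÷ (1/499) = 9481.
(77/6)³ = 456533/216 falls short of 9481 but (77/6)⁴ = 35153041/1296 reaches it, so n = 4.

4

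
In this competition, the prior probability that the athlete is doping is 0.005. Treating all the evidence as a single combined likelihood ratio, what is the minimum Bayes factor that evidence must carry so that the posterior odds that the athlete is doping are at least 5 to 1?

995

Prior odds = 0.005/0.995 = 1/199.
Target odds = 5.
Required Bayes factor = 5 ÷ (1/199) = 995.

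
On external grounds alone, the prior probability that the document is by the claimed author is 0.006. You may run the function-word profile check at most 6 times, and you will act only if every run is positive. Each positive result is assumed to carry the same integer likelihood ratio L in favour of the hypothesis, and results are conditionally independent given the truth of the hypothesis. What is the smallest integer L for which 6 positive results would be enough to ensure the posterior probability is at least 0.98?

5

Prior odds = 0.006/0.994 = 3/497.
Target odds = 0.98/0.02 = 49.
Need L⁶ ≥ 49 ÷ (3/497) = 24353/3.
4⁶ = 4096 < 24353/3 ≤ 15625 = 5⁶, so L = 5.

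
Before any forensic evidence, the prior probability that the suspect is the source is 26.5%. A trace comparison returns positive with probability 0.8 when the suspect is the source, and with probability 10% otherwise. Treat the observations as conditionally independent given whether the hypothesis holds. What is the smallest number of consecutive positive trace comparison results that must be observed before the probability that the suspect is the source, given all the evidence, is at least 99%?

3

Prior odds: 0.265 ÷ 0.735 = 53/147.
Likelihood ratio of a positive result = 0.8/0.1 = 8.
Target odds: 0.99 ÷ 0.01 = 99.
Need (53/147) × 8ⁿ ≥ 99, i.e. 8ⁿ ≥ 14553/53.
8² = 64 falls short of 14553/53 but 8³ = 512 reaches it, so n = 3.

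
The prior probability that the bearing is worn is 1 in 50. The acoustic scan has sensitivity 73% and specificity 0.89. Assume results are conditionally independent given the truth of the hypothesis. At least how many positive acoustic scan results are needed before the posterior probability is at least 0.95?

Prior odds = 0.02/0.98 = 1/49.
False-positive rate = 1 − 0.89 = 0.11; likelihood ratio of a positive = 0.73/0.11 = 73/11.
Target odds: 0.95 ÷ 0.05 = 19.
Require (73/11)ⁿ ≥ 19 ÷ (1/49) = 931.
(73/11)³ = 389017/1331 falls short of 931 but (73/11)⁴ = 28398241/14641 reaches it, so n = 4.

4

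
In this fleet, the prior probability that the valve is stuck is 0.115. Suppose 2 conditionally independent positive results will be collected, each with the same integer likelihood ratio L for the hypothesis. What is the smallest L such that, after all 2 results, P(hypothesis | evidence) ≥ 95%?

13

Prior odds = 0.115/0.885 = 23/177.
Target odds = 0.95/0.05 = 19.
Need L² ≥ 19 ÷ (23/177) = 3363/23.
12² = 144 < 3363/23 ≤ 169 = 13², so L = 13.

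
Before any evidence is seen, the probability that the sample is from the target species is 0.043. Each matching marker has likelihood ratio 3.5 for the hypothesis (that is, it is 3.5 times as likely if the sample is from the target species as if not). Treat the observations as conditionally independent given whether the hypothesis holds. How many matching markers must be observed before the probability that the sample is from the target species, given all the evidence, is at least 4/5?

Prior odds = 0.043/0.957 = 43/957.
Likelihood ratio per matching marker = 3.5.
Target odds: 0.8 ÷ 0.2 = 4.
Require 3.5ⁿ ≥ 4 ÷ (43/957) = 3828/43.
3.5³ = 42.875 falls short of 3828/43 but 3.5⁴ = 150.0625 reaches it, so n = 4.

4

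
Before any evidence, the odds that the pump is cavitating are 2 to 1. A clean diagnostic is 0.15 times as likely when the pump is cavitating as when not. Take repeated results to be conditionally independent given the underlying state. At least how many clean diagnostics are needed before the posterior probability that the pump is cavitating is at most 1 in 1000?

5

Prior odds = 2.
Likelihood ratio per clean diagnostic = 0.15.
Target posterior odds = 0.001/0.999 = 1/999.
Need 2 × 0.15ⁿ ≤ 1/999, i.e. 0.15ⁿ ≤ 1/1998.
0.15⁴ = 81/160000 is still above 1/1998 but 0.15⁵ = 243/3200000 is at or below it, so n = 5.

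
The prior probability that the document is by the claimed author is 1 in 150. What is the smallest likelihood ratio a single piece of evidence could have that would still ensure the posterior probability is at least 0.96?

Prior odds = (1/150)/(149/150) = 1/149.
Target odds = 0.96/0.04 = 24.
Required Bayes factor = 24 ÷ (1/149) = 3576.

3576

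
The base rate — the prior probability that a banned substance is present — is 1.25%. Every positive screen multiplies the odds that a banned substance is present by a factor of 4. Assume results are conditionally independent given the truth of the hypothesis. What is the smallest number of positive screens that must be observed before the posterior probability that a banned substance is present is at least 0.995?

Prior odds: 0.0125 ÷ 0.9875 = 1/79.
Likelihood ratio per positive screen = 4.
Target odds: 0.995 ÷ 0.005 = 199.
Require 4ⁿ ≥ 199 ÷ (1/79) = 15721.
4⁶ = 4096 falls short of 15721 but 4⁷ = 16384 reaches it, so n = 7.

7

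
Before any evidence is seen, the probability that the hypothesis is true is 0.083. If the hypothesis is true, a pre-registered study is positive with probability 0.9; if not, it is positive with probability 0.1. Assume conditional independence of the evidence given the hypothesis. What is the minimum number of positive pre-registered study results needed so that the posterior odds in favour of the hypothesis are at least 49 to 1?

Prior odds = 0.083/0.917 = 83/917.
Likelihood ratio of a positive = 0.9/0.1 = 9.
Target odds = 49.
Need (83/917) × 9ⁿ ≥ 49, i.e. 9ⁿ ≥ 44933/83.
9² = 81 falls short of 44933/83 but 9³ = 729 reaches it, so n = 3.

3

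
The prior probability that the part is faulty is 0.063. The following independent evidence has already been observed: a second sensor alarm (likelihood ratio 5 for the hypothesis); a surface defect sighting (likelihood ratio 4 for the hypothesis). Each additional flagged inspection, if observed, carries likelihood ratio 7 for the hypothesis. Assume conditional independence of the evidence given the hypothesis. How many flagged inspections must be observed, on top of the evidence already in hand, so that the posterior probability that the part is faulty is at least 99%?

3

Prior odds = 0.063/0.937 = 63/937.
Combined Bayes factor of the evidence already in hand = 5 × 4 = 20.
Odds after that evidence = (63/937) × 20 = 1260/937.
Target odds = 0.99/0.01 = 99.
Need 7ⁿ ≥ 99 ÷ (1260/937) = 10307/140.
7² = 49 falls short of 10307/140 but 7³ = 343 reaches it, so n = 3.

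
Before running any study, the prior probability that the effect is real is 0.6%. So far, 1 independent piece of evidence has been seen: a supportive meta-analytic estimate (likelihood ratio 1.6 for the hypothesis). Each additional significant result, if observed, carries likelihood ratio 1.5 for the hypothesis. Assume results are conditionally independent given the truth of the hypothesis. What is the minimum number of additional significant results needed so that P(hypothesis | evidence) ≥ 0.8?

15

Prior odds = 0.006/0.994 = 3/497.
Bayes factor of the evidence already in hand = 1.6.
Odds after that evidence = (3/497) × 1.6 = 24/2485.
Target odds = 0.8/0.2 = 4.
Need 1.5ⁿ ≥ 4 ÷ (24/2485) = 2485/6.
1.5¹⁴ = 4782969/16384 falls short of 2485/6 but 1.5¹⁵ = 14348907/32768 reaches it, so n = 15.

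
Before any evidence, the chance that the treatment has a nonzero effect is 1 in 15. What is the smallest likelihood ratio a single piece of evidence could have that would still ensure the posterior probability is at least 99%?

1386

Prior odds = (1/15)/(14/15) = 1/14.
Target odds = 0.99/0.01 = 99.
Required Bayes factor = 99 ÷ (1/14) = 1386.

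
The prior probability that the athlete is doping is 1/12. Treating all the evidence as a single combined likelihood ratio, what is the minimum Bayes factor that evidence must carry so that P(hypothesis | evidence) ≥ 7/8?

77

Prior odds = (1/12)/(11/12) = 1/11.
Target odds = 0.875/0.125 = 7.
Required Bayes factor = 7 ÷ (1/11) = 77.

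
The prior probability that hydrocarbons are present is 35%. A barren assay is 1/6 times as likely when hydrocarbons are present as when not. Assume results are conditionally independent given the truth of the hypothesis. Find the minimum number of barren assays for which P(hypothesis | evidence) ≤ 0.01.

Prior odds = 0.35/0.65 = 7/13.
Likelihood ratio per barren assay = 1/6.
Target posterior odds = 0.01/0.99 = 1/99.
Need (7/13) × (1/6)ⁿ ≤ 1/99, i.e. (1/6)ⁿ ≤ 13/693.
(1/6)² = 1/36 is still above 13/693 but (1/6)³ = 1/216 is at or below it, so n = 3.

3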